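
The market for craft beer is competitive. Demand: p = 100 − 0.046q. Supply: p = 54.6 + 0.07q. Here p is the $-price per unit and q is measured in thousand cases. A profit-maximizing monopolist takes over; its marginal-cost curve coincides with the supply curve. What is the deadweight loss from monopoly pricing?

$716.32 thousand

Competitive equilibrium: 100 − 0.046q = 54.6 + 0.07q → q* = 391.3793, p* = 81.9966.
Marginal revenue: MR = 100 − 0.092q. Set MR = MC: 100 − 0.092q = 54.6 + 0.07q → q_m = 280.2469.
Price p_m = 100 − 0.046·280.2469 = 87.1086; MC(q_m) = 54.6 + 0.07·280.2469 = 74.2173.
Competitive q* = 391.3793, so Δq = 111.1324; wedge = 87.1086 − 74.2173 = 12.8913.
Welfare loss = ½ × 111.1324 × 12.8913 = $716.32 thousand.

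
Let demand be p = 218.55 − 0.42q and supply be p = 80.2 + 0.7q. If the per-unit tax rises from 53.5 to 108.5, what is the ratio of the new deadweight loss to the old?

Competitive equilibrium: 218.55 − 0.42q = 80.2 + 0.7q → q* = 123.5268, p* = 166.6688.
For a per-unit tax t: Δq = t/1.12, so DWL = ½·t·(t/1.12) = t²/2.24.
At t = 53.5: DWL = 1277.790. At t = 108.5: DWL = 5255.469.
Ratio = (108.5/53.5)² = 4.113.

4.113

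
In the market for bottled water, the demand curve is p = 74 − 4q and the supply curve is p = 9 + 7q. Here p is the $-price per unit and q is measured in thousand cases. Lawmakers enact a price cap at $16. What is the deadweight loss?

Competitive equilibrium: 74 − 4q = 9 + 7q → q* = 5.9091, p* = 50.3636.
At the ceiling p = 16, quantity supplied = (16 − 9)/7 = 1.
Willingness to pay at q' = 1: 74 − 4·1 = 70.
Δq = 5.9091 − 1 = 4.9091; wedge = 70 − 16 = 54.
DWL = ½ × 4.9091 × 54 = $132.55 thousand.

$132.55 thousand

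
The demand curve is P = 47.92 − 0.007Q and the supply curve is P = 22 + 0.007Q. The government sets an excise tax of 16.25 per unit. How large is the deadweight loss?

Competitive equilibrium: 47.92 − 0.007Q = 22 + 0.007Q → Q* = 1851.4286, P* = 34.96.
With the tax, the buyer price exceeds the seller price by 16.25: (47.92 − 0.007Q) − (22 + 0.007Q) = 16.25 → Q' = 690.7143.
ΔQ = 1851.4286 − 690.7143 = 1160.7143; the wedge equals the tax, 16.25.
The triangle = ½ × 1160.7143 × 16.25 = 9430.80.

9430.80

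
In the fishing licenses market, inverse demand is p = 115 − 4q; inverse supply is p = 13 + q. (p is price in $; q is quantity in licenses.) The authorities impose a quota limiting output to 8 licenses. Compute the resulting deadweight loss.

$384.40

Competitive equilibrium: 115 − 4q = 13 + q → q* = 20.4, p* = 33.4.
At q = 8: demand price = 115 − 4·8 = 83; supply price = 13 + 1·8 = 21.
Δq = 20.4 − 8 = 12.4; wedge = 83 − 21 = 62.
DWL = ½ × 12.4 × 62 = $384.40.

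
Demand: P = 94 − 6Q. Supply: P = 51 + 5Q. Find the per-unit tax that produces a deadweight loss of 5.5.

Competitive equilibrium: 94 − 6Q = 51 + 5Q → Q* = 3.9091, P* = 70.5455.
A tax t gives ΔQ = t/11 and wedge t, so DWL = t²/22.
t²/22 = 5.5 → t² = 121 → t = 11.

11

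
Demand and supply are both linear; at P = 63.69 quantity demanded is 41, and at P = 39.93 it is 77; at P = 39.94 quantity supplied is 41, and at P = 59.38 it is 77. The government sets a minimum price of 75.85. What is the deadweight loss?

876.27

Demand slope = (39.93 − 63.69)/(77 − 41) = −0.66, so P = 90.75 − 0.66Q.
Supply slope = (59.38 − 39.94)/(77 − 41) = 0.54, so P = 17.8 + 0.54Q.
Competitive equilibrium: 90.75 − 0.66Q = 17.8 + 0.54Q → Q* = 60.7917, P* = 50.6275.
At the floor P = 75.85, quantity demanded = (90.75 − 75.85)/0.66 = 22.5758.
Sellers' marginal cost at Q' = 22.5758: 17.8 + 0.54·22.5758 = 29.9909.
ΔQ = 60.7917 − 22.5758 = 38.2159; wedge = 75.85 − 29.9909 = 45.8591.
Welfare loss = ½ × 38.2159 × 45.8591 = 876.27.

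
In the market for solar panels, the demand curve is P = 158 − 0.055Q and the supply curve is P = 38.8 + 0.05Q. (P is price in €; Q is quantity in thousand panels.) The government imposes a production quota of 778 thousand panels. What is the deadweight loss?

Competitive equilibrium: 158 − 0.055Q = 38.8 + 0.05Q → Q* = 1135.2381, P* = 95.5619.
At Q = 778: demand price = 158 − 0.055·778 = 115.21; supply price = 38.8 + 0.05·778 = 77.7.
ΔQ = 1135.2381 − 778 = 357.2381; wedge = 115.21 − 77.7 = 37.51.
Welfare loss = ½ × 357.2381 × 37.51 = €6700 thousand.

€6700 thousand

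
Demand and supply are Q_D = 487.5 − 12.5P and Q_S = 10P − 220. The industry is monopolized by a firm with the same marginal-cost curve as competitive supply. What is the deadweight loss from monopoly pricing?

76

In inverse form: demand P = 39 − 0.08Q, supply P = 22 + 0.1Q.
Competitive equilibrium: 39 − 0.08Q = 22 + 0.1Q → Q* = 94.4444, P* = 31.4444.
Marginal revenue: MR = 39 − 0.16Q. Set MR = MC: 39 − 0.16Q = 22 + 0.1Q → Q_m = 65.3846.
Price P_m = 39 − 0.08·65.3846 = 33.7692; MC(Q_m) = 22 + 0.1·65.3846 = 28.5385.
Competitive Q* = 94.4444, so ΔQ = 29.0598; wedge = 33.7692 − 28.5385 = 5.2307.
DWL = ½ × 29.0598 × 5.2307 = 76.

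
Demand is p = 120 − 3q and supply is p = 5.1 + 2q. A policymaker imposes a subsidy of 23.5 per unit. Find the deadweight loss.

Competitive equilibrium: 120 − 3q = 5.1 + 2q → q* = 22.98, p* = 51.06.
The subsidy lowers effective supply by 23.5: p = 2q − 18.4.
New quantity: 120 − 3q = 2q − 18.4 → q' = 27.68.
Overproduction Δq = 27.68 − 22.98 = 4.7; wedge = subsidy = 23.5.
Deadweight loss = ½ × 4.7 × 23.5 = 55.225.

55.225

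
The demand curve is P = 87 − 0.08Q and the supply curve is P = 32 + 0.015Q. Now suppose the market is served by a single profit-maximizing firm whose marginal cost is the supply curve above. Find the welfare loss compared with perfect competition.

3327.18

Competitive equilibrium: 87 − 0.08Q = 32 + 0.015Q → Q* = 578.947368, P* = 40.684211.
Marginal revenue: MR = 87 − 0.16Q. Set MR = MC: 87 − 0.16Q = 32 + 0.015Q → Q_m = 314.285714.
Price P_m = 87 − 0.08·314.285714 = 61.857143; MC(Q_m) = 32 + 0.015·314.285714 = 36.714286.
Competitive Q* = 578.947368, so ΔQ = 264.661654; wedge = 61.857143 − 36.714286 = 25.142857.
Deadweight loss = ½ × 264.661654 × 25.142857 = 3327.18.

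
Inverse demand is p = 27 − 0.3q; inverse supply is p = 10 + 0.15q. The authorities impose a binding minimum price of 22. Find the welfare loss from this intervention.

Competitive equilibrium: 27 − 0.3q = 10 + 0.15q → q* = 37.7778, p* = 15.6667.
At the floor p = 22, quantity demanded = (27 − 22)/0.3 = 16.6667.
Sellers' marginal cost at q' = 16.6667: 10 + 0.15·16.6667 = 12.5.
Δq = 37.7778 − 16.6667 = 21.1111; wedge = 22 − 12.5 = 9.5.
DWL = ½ × 21.1111 × 9.5 = 100.28.

100.28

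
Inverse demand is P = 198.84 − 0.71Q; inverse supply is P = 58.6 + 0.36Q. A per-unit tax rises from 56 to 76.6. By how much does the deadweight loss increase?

Competitive equilibrium: 198.84 − 0.71Q = 58.6 + 0.36Q → Q* = 131.0654, P* = 105.7836.
For a per-unit tax t: ΔQ = t/1.07, so DWL = ½·t·(t/1.07) = t²/2.14.
At t = 56: DWL = 1465.421. At t = 76.6: DWL = 2741.85.
Increase = 2741.85 − 1465.421 = 1276.43.

1276.43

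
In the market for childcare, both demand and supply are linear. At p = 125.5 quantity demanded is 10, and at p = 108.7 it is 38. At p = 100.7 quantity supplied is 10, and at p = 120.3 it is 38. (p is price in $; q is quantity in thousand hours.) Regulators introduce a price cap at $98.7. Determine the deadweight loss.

$312.72 thousand

Demand slope = (108.7 − 125.5)/(38 − 10) = −0.6, so p = 131.5 − 0.6q.
Supply slope = (120.3 − 100.7)/(38 − 10) = 0.7, so p = 93.7 + 0.7q.
Competitive equilibrium: 131.5 − 0.6q = 93.7 + 0.7q → q* = 29.0769, p* = 114.0538.
At the ceiling p = 98.7, quantity supplied = (98.7 − 93.7)/0.7 = 7.1429.
Willingness to pay at q' = 7.1429: 131.5 − 0.6·7.1429 = 127.2143.
Δq = 29.0769 − 7.1429 = 21.934; wedge = 127.2143 − 98.7 = 28.5143.
Welfare loss = ½ × 21.934 × 28.5143 = $312.72 thousand.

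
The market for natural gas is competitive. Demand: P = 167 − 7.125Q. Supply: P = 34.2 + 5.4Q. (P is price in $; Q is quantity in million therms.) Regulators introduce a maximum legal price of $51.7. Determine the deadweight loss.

Competitive equilibrium: 167 − 7.125Q = 34.2 + 5.4Q → Q* = 10.6028, P* = 91.4551.
At the ceiling P = 51.7, quantity supplied = (51.7 − 34.2)/5.4 = 3.2407.
Willingness to pay at Q' = 3.2407: 167 − 7.125·3.2407 = 143.91.
ΔQ = 10.6028 − 3.2407 = 7.3621; wedge = 143.91 − 51.7 = 92.21.
Welfare loss = ½ × 7.3621 × 92.21 = $339.43 million.

$339.43 million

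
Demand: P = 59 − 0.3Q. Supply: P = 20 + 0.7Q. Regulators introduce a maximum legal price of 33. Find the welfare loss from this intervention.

208.66

Competitive equilibrium: 59 − 0.3Q = 20 + 0.7Q → Q* = 39, P* = 47.3.
At the ceiling P = 33, quantity supplied = (33 − 20)/0.7 = 18.5714.
Willingness to pay at Q' = 18.5714: 59 − 0.3·18.5714 = 53.4286.
ΔQ = 39 − 18.5714 = 20.4286; wedge = 53.4286 − 33 = 20.4286.
Deadweight loss = ½ × 20.4286 × 20.4286 = 208.66.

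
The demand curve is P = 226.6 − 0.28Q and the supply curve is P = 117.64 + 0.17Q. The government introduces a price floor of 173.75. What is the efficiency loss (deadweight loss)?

641.20

Competitive equilibrium: 226.6 − 0.28Q = 117.64 + 0.17Q → Q* = 242.1333, P* = 158.8027.
At the floor P = 173.75, quantity demanded = (226.6 − 173.75)/0.28 = 188.75.
Sellers' marginal cost at Q' = 188.75: 117.64 + 0.17·188.75 = 149.7275.
ΔQ = 242.1333 − 188.75 = 53.3833; wedge = 173.75 − 149.7275 = 24.0225.
The triangle = ½ × 53.3833 × 24.0225 = 641.20.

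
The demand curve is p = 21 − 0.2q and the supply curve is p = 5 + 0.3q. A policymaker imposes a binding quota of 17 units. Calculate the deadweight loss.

Competitive equilibrium: 21 − 0.2q = 5 + 0.3q → q* = 32, p* = 14.6.
At q = 17: demand price = 21 − 0.2·17 = 17.6; supply price = 5 + 0.3·17 = 10.1.
Δq = 32 − 17 = 15; wedge = 17.6 − 10.1 = 7.5.
DWL = ½ × 15 × 7.5 = 56.25.

56.25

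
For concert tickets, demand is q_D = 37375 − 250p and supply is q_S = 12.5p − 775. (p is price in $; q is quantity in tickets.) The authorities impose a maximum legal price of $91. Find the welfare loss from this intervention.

In inverse form: demand p = 149.5 − 0.004q, supply p = 62 + 0.08q.
Competitive equilibrium: 149.5 − 0.004q = 62 + 0.08q → q* = 1041.6667, p* = 145.3333.
At the ceiling p = 91, quantity supplied = (91 − 62)/0.08 = 362.5.
Willingness to pay at q' = 362.5: 149.5 − 0.004·362.5 = 148.05.
Δq = 1041.6667 − 362.5 = 679.1667; wedge = 148.05 − 91 = 57.05.
The triangle = ½ × 679.1667 × 57.05 = $19373.23.

$19373.23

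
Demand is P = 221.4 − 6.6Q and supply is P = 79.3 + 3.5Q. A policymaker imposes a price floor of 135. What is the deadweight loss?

4.83

Competitive equilibrium: 221.4 − 6.6Q = 79.3 + 3.5Q → Q* = 14.0693, P* = 128.5426.
At the floor P = 135, quantity demanded = (221.4 − 135)/6.6 = 13.0909.
Sellers' marginal cost at Q' = 13.0909: 79.3 + 3.5·13.0909 = 125.1182.
ΔQ = 14.0693 − 13.0909 = 0.9784; wedge = 135 − 125.1182 = 9.8818.
The triangle = ½ × 0.9784 × 9.8818 = 4.83.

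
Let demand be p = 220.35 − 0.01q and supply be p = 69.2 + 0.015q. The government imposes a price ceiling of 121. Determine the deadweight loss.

Competitive equilibrium: 220.35 − 0.01q = 69.2 + 0.015q → q* = 6046, p* = 159.89.
At the ceiling p = 121, quantity supplied = (121 − 69.2)/0.015 = 3453.33333.
Willingness to pay at q' = 3453.33333: 220.35 − 0.01·3453.33333 = 185.81667.
Δq = 6046 − 3453.33333 = 2592.66667; wedge = 185.81667 − 121 = 64.81667.
DWL = ½ × 2592.66667 × 64.81667 = 84024.01.

84024.01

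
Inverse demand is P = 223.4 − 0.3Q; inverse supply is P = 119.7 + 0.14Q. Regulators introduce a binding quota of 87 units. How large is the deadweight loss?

4863.38

Competitive equilibrium: 223.4 − 0.3Q = 119.7 + 0.14Q → Q* = 235.6818, P* = 152.6955.
At Q = 87: demand price = 223.4 − 0.3·87 = 197.3; supply price = 119.7 + 0.14·87 = 131.88.
ΔQ = 235.6818 − 87 = 148.6818; wedge = 197.3 − 131.88 = 65.42.
DWL = ½ × 148.6818 × 65.42 = 4863.38.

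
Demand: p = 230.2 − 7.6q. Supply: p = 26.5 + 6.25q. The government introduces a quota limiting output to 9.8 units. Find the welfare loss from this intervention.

Competitive equilibrium: 230.2 − 7.6q = 26.5 + 6.25q → q* = 14.7076, p* = 118.4224.
At q = 9.8: demand price = 230.2 − 7.6·9.8 = 155.72; supply price = 26.5 + 6.25·9.8 = 87.75.
Δq = 14.7076 − 9.8 = 4.9076; wedge = 155.72 − 87.75 = 67.97.
DWL = ½ × 4.9076 × 67.97 = 166.78.

166.78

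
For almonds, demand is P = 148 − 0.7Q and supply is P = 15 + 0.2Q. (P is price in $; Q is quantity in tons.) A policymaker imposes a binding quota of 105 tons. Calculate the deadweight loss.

Competitive equilibrium: 148 − 0.7Q = 15 + 0.2Q → Q* = 147.7778, P* = 44.5556.
At Q = 105: demand price = 148 − 0.7·105 = 74.5; supply price = 15 + 0.2·105 = 36.
ΔQ = 147.7778 − 105 = 42.7778; wedge = 74.5 − 36 = 38.5.
The triangle = ½ × 42.7778 × 38.5 = $823.47.

$823.47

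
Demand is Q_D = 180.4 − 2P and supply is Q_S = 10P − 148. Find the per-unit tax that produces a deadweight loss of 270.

In inverse form: demand P = 90.2 − 0.5Q, supply P = 14.8 + 0.1Q.
Competitive equilibrium: 90.2 − 0.5Q = 14.8 + 0.1Q → Q* = 125.6667, P* = 27.3667.
A tax t gives ΔQ = t/0.6 and wedge t, so DWL = t²/1.2.
t²/1.2 = 270 → t² = 324 → t = 18.

18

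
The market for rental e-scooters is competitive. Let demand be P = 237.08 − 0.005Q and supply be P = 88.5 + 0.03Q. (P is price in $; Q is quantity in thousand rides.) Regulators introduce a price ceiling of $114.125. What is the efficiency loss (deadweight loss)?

Competitive equilibrium: 237.08 − 0.005Q = 88.5 + 0.03Q → Q* = 4245.142857, P* = 215.854286.
At the ceiling P = 114.125, quantity supplied = (114.125 − 88.5)/0.03 = 854.166667.
Willingness to pay at Q' = 854.166667: 237.08 − 0.005·854.166667 = 232.809167.
ΔQ = 4245.142857 − 854.166667 = 3390.97619; wedge = 232.809167 − 114.125 = 118.684167.
The triangle = ½ × 3390.97619 × 118.684167 = $201227.59 thousand.

$201227.59 thousand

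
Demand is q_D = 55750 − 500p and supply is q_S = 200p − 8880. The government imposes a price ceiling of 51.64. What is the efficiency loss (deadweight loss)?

231778.38

In inverse form: demand p = 111.5 − 0.002q, supply p = 44.4 + 0.005q.
Competitive equilibrium: 111.5 − 0.002q = 44.4 + 0.005q → q* = 9585.7143, p* = 92.3286.
At the ceiling p = 51.64, quantity supplied = (51.64 − 44.4)/0.005 = 1448.
Willingness to pay at q' = 1448: 111.5 − 0.002·1448 = 108.604.
Δq = 9585.7143 − 1448 = 8137.7143; wedge = 108.604 − 51.64 = 56.964.
Deadweight loss = ½ × 8137.7143 × 56.964 = 231778.38.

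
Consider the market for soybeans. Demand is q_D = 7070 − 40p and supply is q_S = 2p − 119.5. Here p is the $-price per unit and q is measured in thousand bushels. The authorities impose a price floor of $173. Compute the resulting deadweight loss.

$1393.39 thousand

In inverse form: demand p = 176.75 − 0.025q, supply p = 59.75 + 0.5q.
Competitive equilibrium: 176.75 − 0.025q = 59.75 + 0.5q → q* = 222.8571, p* = 171.1786.
At the floor p = 173, quantity demanded = (176.75 − 173)/0.025 = 150.
Sellers' marginal cost at q' = 150: 59.75 + 0.5·150 = 134.75.
Δq = 222.8571 − 150 = 72.8571; wedge = 173 − 134.75 = 38.25.
The triangle = ½ × 72.8571 × 38.25 = $1393.39 thousand.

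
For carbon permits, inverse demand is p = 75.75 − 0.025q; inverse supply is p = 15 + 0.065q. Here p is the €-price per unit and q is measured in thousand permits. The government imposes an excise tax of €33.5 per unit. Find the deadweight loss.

€6234.72 thousand

Competitive equilibrium: 75.75 − 0.025q = 15 + 0.065q → q* = 675, p* = 58.875.
With the tax, the buyer price exceeds the seller price by 33.5: (75.75 − 0.025q) − (15 + 0.065q) = 33.5 → q' = 302.7778.
Δq = 675 − 302.7778 = 372.2222; the wedge equals the tax, 33.5.
The triangle = ½ × 372.2222 × 33.5 = €6234.72 thousand.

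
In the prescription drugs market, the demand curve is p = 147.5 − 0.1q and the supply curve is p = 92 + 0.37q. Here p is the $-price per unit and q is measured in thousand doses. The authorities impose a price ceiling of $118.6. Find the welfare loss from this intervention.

Competitive equilibrium: 147.5 − 0.1q = 92 + 0.37q → q* = 118.0851, p* = 135.6915.
At the ceiling p = 118.6, quantity supplied = (118.6 − 92)/0.37 = 71.8919.
Willingness to pay at q' = 71.8919: 147.5 − 0.1·71.8919 = 140.3108.
Δq = 118.0851 − 71.8919 = 46.1932; wedge = 140.3108 − 118.6 = 21.7108.
Welfare loss = ½ × 46.1932 × 21.7108 = $501.45 thousand.

$501.45 thousand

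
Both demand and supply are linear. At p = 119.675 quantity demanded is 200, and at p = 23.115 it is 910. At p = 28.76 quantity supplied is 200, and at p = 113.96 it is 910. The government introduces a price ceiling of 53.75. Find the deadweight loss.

Demand slope = (23.115 − 119.675)/(910 − 200) = −0.136, so p = 146.875 − 0.136q.
Supply slope = (113.96 − 28.76)/(910 − 200) = 0.12, so p = 4.76 + 0.12q.
Competitive equilibrium: 146.875 − 0.136q = 4.76 + 0.12q → q* = 555.1367, p* = 71.3764.
At the ceiling p = 53.75, quantity supplied = (53.75 − 4.76)/0.12 = 408.25.
Willingness to pay at q' = 408.25: 146.875 − 0.136·408.25 = 91.353.
Δq = 555.1367 − 408.25 = 146.8867; wedge = 91.353 − 53.75 = 37.603.
The triangle = ½ × 146.8867 × 37.603 = 2761.69.

2761.69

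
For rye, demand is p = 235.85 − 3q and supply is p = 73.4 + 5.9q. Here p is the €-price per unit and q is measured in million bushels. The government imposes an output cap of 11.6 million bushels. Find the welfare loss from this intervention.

€196.96 million

Competitive equilibrium: 235.85 − 3q = 73.4 + 5.9q → q* = 18.2528, p* = 181.0916.
At q = 11.6: demand price = 235.85 − 3·11.6 = 201.05; supply price = 73.4 + 5.9·11.6 = 141.84.
Δq = 18.2528 − 11.6 = 6.6528; wedge = 201.05 − 141.84 = 59.21.
Welfare loss = ½ × 6.6528 × 59.21 = €196.96 million.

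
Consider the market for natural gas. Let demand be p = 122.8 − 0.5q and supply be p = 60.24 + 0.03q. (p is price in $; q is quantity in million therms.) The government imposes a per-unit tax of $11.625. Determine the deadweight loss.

Competitive equilibrium: 122.8 − 0.5q = 60.24 + 0.03q → q* = 118.0377, p* = 63.7811.
With the tax, the buyer price exceeds the seller price by 11.625: (122.8 − 0.5q) − (60.24 + 0.03q) = 11.625 → q' = 96.1038.
Δq = 118.0377 − 96.1038 = 21.9339; the wedge equals the tax, 11.625.
Welfare loss = ½ × 21.9339 × 11.625 = $127.49 million.

$127.49 million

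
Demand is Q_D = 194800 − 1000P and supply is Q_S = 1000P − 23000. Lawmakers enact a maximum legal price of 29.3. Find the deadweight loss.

6336160

In inverse form: demand P = 194.8 − 0.001Q, supply P = 23 + 0.001Q.
Competitive equilibrium: 194.8 − 0.001Q = 23 + 0.001Q → Q* = 85900, P* = 108.9.
At the ceiling P = 29.3, quantity supplied = (29.3 − 23)/0.001 = 6300.
Willingness to pay at Q' = 6300: 194.8 − 0.001·6300 = 188.5.
ΔQ = 85900 − 6300 = 79600; wedge = 188.5 − 29.3 = 159.2.
The triangle = ½ × 79600 × 159.2 = 6336160.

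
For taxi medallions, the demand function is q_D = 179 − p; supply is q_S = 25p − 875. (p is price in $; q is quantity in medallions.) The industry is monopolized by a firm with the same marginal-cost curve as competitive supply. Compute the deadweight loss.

In inverse form: demand p = 179 − q, supply p = 35 + 0.04q.
Competitive equilibrium: 179 − q = 35 + 0.04q → q* = 138.4615, p* = 40.5385.
Marginal revenue: MR = 179 − 2q. Set MR = MC: 179 − 2q = 35 + 0.04q → q_m = 70.5882.
Price p_m = 179 − 1·70.5882 = 108.4118; MC(q_m) = 35 + 0.04·70.5882 = 37.8235.
Competitive q* = 138.4615, so Δq = 67.8733; wedge = 108.4118 − 37.8235 = 70.5883.
The triangle = ½ × 67.8733 × 70.5883 = $2395.53.

$2395.53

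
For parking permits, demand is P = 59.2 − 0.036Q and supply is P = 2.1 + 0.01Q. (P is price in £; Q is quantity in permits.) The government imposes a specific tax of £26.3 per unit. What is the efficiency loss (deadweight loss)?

Competitive equilibrium: 59.2 − 0.036Q = 2.1 + 0.01Q → Q* = 1241.3043, P* = 14.513.
With the tax, the buyer price exceeds the seller price by 26.3: (59.2 − 0.036Q) − (2.1 + 0.01Q) = 26.3 → Q' = 669.5652.
ΔQ = 1241.3043 − 669.5652 = 571.7391; the wedge equals the tax, 26.3.
The triangle = ½ × 571.7391 × 26.3 = £7518.37.

£7518.37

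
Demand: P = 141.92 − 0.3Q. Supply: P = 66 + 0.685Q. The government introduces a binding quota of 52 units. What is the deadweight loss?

Competitive equilibrium: 141.92 − 0.3Q = 66 + 0.685Q → Q* = 77.0761, P* = 118.7972.
At Q = 52: demand price = 141.92 − 0.3·52 = 126.32; supply price = 66 + 0.685·52 = 101.62.
ΔQ = 77.0761 − 52 = 25.0761; wedge = 126.32 − 101.62 = 24.7.
DWL = ½ × 25.0761 × 24.7 = 309.69.

309.69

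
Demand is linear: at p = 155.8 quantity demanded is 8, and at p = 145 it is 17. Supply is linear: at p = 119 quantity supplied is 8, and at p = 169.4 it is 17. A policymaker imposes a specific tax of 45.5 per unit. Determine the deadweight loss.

152.22

Demand slope = (145 − 155.8)/(17 − 8) = −1.2, so p = 165.4 − 1.2q.
Supply slope = (169.4 − 119)/(17 − 8) = 5.6, so p = 74.2 + 5.6q.
Competitive equilibrium: 165.4 − 1.2q = 74.2 + 5.6q → q* = 13.4118, p* = 149.3059.
With the tax, the buyer price exceeds the seller price by 45.5: (165.4 − 1.2q) − (74.2 + 5.6q) = 45.5 → q' = 6.7206.
Δq = 13.4118 − 6.7206 = 6.6912; the wedge equals the tax, 45.5.
Deadweight loss = ½ × 6.6912 × 45.5 = 152.22.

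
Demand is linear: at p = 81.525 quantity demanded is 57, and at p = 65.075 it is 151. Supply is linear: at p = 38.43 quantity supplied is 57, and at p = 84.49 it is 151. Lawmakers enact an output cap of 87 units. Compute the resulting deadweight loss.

402.78

Demand slope = (65.075 − 81.525)/(151 − 57) = −0.175, so p = 91.5 − 0.175q.
Supply slope = (84.49 − 38.43)/(151 − 57) = 0.49, so p = 10.5 + 0.49q.
Competitive equilibrium: 91.5 − 0.175q = 10.5 + 0.49q → q* = 121.8045, p* = 70.1842.
At q = 87: demand price = 91.5 − 0.175·87 = 76.275; supply price = 10.5 + 0.49·87 = 53.13.
Δq = 121.8045 − 87 = 34.8045; wedge = 76.275 − 53.13 = 23.145.
The triangle = ½ × 34.8045 × 23.145 = 402.78.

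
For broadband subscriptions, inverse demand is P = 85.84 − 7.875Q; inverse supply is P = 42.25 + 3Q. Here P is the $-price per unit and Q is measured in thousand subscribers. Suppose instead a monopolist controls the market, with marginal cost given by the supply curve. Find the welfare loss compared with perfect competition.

Competitive equilibrium: 85.84 − 7.875Q = 42.25 + 3Q → Q* = 4.0083, P* = 54.2748.
Marginal revenue: MR = 85.84 − 15.75Q. Set MR = MC: 85.84 − 15.75Q = 42.25 + 3Q → Q_m = 2.3248.
Price P_m = 85.84 − 7.875·2.3248 = 67.5322; MC(Q_m) = 42.25 + 3·2.3248 = 49.2244.
Competitive Q* = 4.0083, so ΔQ = 1.6835; wedge = 67.5322 − 49.2244 = 18.3078.
Deadweight loss = ½ × 1.6835 × 18.3078 = $15.41 thousand.

$15.41 thousand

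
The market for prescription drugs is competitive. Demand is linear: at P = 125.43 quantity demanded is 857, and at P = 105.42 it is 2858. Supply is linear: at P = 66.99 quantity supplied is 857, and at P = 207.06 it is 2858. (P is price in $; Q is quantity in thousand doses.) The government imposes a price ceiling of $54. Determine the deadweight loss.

Demand slope = (105.42 − 125.43)/(2858 − 857) = −0.01, so P = 134 − 0.01Q.
Supply slope = (207.06 − 66.99)/(2858 − 857) = 0.07, so P = 7 + 0.07Q.
Competitive equilibrium: 134 − 0.01Q = 7 + 0.07Q → Q* = 1587.5, P* = 118.125.
At the ceiling P = 54, quantity supplied = (54 − 7)/0.07 = 671.4286.
Willingness to pay at Q' = 671.4286: 134 − 0.01·671.4286 = 127.2857.
ΔQ = 1587.5 − 671.4286 = 916.0714; wedge = 127.2857 − 54 = 73.2857.
Welfare loss = ½ × 916.0714 × 73.2857 = $33567.47 thousand.

$33567.47 thousand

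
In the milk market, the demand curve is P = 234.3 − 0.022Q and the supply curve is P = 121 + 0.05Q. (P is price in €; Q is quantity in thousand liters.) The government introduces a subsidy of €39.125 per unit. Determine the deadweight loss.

Competitive equilibrium: 234.3 − 0.022Q = 121 + 0.05Q → Q* = 1573.6111, P* = 199.6806.
The subsidy lowers effective supply by 39.125: P = 81.875 + 0.05Q.
New quantity: 234.3 − 0.022Q = 81.875 + 0.05Q → Q' = 2117.0139.
Overproduction ΔQ = 2117.0139 − 1573.6111 = 543.4028; wedge = subsidy = 39.125.
Deadweight loss = ½ × 543.4028 × 39.125 = €10630.32 thousand.

€10630.32 thousand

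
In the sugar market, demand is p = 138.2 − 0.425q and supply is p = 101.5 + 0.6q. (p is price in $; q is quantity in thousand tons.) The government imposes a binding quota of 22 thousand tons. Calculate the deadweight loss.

Competitive equilibrium: 138.2 − 0.425q = 101.5 + 0.6q → q* = 35.8049, p* = 122.9829.
At q = 22: demand price = 138.2 − 0.425·22 = 128.85; supply price = 101.5 + 0.6·22 = 114.7.
Δq = 35.8049 − 22 = 13.8049; wedge = 128.85 − 114.7 = 14.15.
The triangle = ½ × 13.8049 × 14.15 = $97.67 thousand.

$97.67 thousand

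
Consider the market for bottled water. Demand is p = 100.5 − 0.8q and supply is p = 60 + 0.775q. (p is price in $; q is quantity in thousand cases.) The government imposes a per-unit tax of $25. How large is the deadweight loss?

Competitive equilibrium: 100.5 − 0.8q = 60 + 0.775q → q* = 25.7143, p* = 79.9286.
With the tax, the buyer price exceeds the seller price by 25: (100.5 − 0.8q) − (60 + 0.775q) = 25 → q' = 9.8413.
Δq = 25.7143 − 9.8413 = 15.873; the wedge equals the tax, 25.
Deadweight loss = ½ × 15.873 × 25 = $198.41 thousand.

$198.41 thousand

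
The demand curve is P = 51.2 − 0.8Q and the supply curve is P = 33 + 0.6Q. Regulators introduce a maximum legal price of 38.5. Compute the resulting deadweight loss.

Competitive equilibrium: 51.2 − 0.8Q = 33 + 0.6Q → Q* = 13, P* = 40.8.
At the ceiling P = 38.5, quantity supplied = (38.5 − 33)/0.6 = 9.1667.
Willingness to pay at Q' = 9.1667: 51.2 − 0.8·9.1667 = 43.8666.
ΔQ = 13 − 9.1667 = 3.8333; wedge = 43.8666 − 38.5 = 5.3666.
Deadweight loss = ½ × 3.8333 × 5.3666 = 10.29.

10.29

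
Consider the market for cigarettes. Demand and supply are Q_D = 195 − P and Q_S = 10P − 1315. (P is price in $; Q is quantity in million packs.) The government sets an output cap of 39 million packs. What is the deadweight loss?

In inverse form: demand P = 195 − Q, supply P = 131.5 + 0.1Q.
Competitive equilibrium: 195 − Q = 131.5 + 0.1Q → Q* = 57.7273, P* = 137.2727.
At Q = 39: demand price = 195 − 1·39 = 156; supply price = 131.5 + 0.1·39 = 135.4.
ΔQ = 57.7273 − 39 = 18.7273; wedge = 156 − 135.4 = 20.6.
DWL = ½ × 18.7273 × 20.6 = $192.89 million.

$192.89 million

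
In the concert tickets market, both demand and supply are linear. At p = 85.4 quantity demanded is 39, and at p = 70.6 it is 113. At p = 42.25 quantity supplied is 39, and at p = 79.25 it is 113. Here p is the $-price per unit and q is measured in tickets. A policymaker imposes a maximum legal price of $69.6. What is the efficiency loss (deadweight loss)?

Demand slope = (70.6 − 85.4)/(113 − 39) = −0.2, so p = 93.2 − 0.2q.
Supply slope = (79.25 − 42.25)/(113 − 39) = 0.5, so p = 22.75 + 0.5q.
Competitive equilibrium: 93.2 − 0.2q = 22.75 + 0.5q → q* = 100.6429, p* = 73.0714.
At the ceiling p = 69.6, quantity supplied = (69.6 − 22.75)/0.5 = 93.7.
Willingness to pay at q' = 93.7: 93.2 − 0.2·93.7 = 74.46.
Δq = 100.6429 − 93.7 = 6.9429; wedge = 74.46 − 69.6 = 4.86.
The triangle = ½ × 6.9429 × 4.86 = $16.87.

$16.87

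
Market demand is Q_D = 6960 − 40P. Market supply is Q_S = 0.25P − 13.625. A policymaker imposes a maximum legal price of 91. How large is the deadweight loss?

851.08

In inverse form: demand P = 174 − 0.025Q, supply P = 54.5 + 4Q.
Competitive equilibrium: 174 − 0.025Q = 54.5 + 4Q → Q* = 29.6894, P* = 173.2578.
At the ceiling P = 91, quantity supplied = (91 − 54.5)/4 = 9.125.
Willingness to pay at Q' = 9.125: 174 − 0.025·9.125 = 173.7719.
ΔQ = 29.6894 − 9.125 = 20.5644; wedge = 173.7719 − 91 = 82.7719.
Deadweight loss = ½ × 20.5644 × 82.7719 = 851.08.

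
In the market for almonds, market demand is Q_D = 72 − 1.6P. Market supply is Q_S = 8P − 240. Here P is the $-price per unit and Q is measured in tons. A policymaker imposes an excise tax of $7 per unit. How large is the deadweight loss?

In inverse form: demand P = 45 − 0.625Q, supply P = 30 + 0.125Q.
Competitive equilibrium: 45 − 0.625Q = 30 + 0.125Q → Q* = 20, P* = 32.5.
With the tax, the buyer price exceeds the seller price by 7: (45 − 0.625Q) − (30 + 0.125Q) = 7 → Q' = 10.6667.
ΔQ = 20 − 10.6667 = 9.3333; the wedge equals the tax, 7.
Welfare loss = ½ × 9.3333 × 7 = $32.67.

$32.67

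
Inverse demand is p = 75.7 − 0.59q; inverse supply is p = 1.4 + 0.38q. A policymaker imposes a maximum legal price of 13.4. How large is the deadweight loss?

Competitive equilibrium: 75.7 − 0.59q = 1.4 + 0.38q → q* = 76.5979, p* = 30.5072.
At the ceiling p = 13.4, quantity supplied = (13.4 − 1.4)/0.38 = 31.5789.
Willingness to pay at q' = 31.5789: 75.7 − 0.59·31.5789 = 57.0684.
Δq = 76.5979 − 31.5789 = 45.019; wedge = 57.0684 − 13.4 = 43.6684.
DWL = ½ × 45.019 × 43.6684 = 982.95.

982.95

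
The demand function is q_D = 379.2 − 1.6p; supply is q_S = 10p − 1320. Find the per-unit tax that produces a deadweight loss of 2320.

In inverse form: demand p = 237 − 0.625q, supply p = 132 + 0.1q.
Competitive equilibrium: 237 − 0.625q = 132 + 0.1q → q* = 144.8276, p* = 146.4828.
A tax t gives Δq = t/0.725 and wedge t, so DWL = t²/1.45.
t²/1.45 = 2320 → t² = 3364 → t = 58.

58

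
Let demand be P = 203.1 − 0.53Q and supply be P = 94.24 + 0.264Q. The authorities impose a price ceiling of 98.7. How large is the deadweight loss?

Competitive equilibrium: 203.1 − 0.53Q = 94.24 + 0.264Q → Q* = 137.10327, P* = 130.43526.
At the ceiling P = 98.7, quantity supplied = (98.7 − 94.24)/0.264 = 16.89394.
Willingness to pay at Q' = 16.89394: 203.1 − 0.53·16.89394 = 194.14621.
ΔQ = 137.10327 − 16.89394 = 120.20933; wedge = 194.14621 − 98.7 = 95.44621.
Deadweight loss = ½ × 120.20933 × 95.44621 = 5736.76.

5736.76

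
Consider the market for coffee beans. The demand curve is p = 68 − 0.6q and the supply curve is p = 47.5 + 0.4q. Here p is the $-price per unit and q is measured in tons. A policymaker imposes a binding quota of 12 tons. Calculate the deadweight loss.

Competitive equilibrium: 68 − 0.6q = 47.5 + 0.4q → q* = 20.5, p* = 55.7.
At q = 12: demand price = 68 − 0.6·12 = 60.8; supply price = 47.5 + 0.4·12 = 52.3.
Δq = 20.5 − 12 = 8.5; wedge = 60.8 − 52.3 = 8.5.
The triangle = ½ × 8.5 × 8.5 = $36.125.

$36.125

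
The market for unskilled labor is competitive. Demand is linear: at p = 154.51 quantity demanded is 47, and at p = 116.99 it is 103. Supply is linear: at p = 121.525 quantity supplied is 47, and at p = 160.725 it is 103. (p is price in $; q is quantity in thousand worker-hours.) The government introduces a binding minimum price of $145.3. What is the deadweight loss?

$73.10 thousand

Demand slope = (116.99 − 154.51)/(103 − 47) = −0.67, so p = 186 − 0.67q.
Supply slope = (160.725 − 121.525)/(103 − 47) = 0.7, so p = 88.625 + 0.7q.
Competitive equilibrium: 186 − 0.67q = 88.625 + 0.7q → q* = 71.0766, p* = 138.3786.
At the floor p = 145.3, quantity demanded = (186 − 145.3)/0.67 = 60.7463.
Sellers' marginal cost at q' = 60.7463: 88.625 + 0.7·60.7463 = 131.1474.
Δq = 71.0766 − 60.7463 = 10.3303; wedge = 145.3 − 131.1474 = 14.1526.
The triangle = ½ × 10.3303 × 14.1526 = $73.10 thousand.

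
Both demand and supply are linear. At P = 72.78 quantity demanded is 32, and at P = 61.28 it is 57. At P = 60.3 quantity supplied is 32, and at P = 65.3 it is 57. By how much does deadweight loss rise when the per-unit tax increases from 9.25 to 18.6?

197.27

Demand slope = (61.28 − 72.78)/(57 − 32) = −0.46, so P = 87.5 − 0.46Q.
Supply slope = (65.3 − 60.3)/(57 − 32) = 0.2, so P = 53.9 + 0.2Q.
Competitive equilibrium: 87.5 − 0.46Q = 53.9 + 0.2Q → Q* = 50.9091, P* = 64.0818.
For a per-unit tax t: ΔQ = t/0.66, so DWL = ½·t·(t/0.66) = t²/1.32.
At t = 9.25: DWL = 64.82. At t = 18.6: DWL = 262.091.
Increase = 262.091 − 64.82 = 197.27.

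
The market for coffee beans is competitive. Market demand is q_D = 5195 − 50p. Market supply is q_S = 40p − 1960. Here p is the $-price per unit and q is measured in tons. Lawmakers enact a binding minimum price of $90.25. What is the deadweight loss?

In inverse form: demand p = 103.9 − 0.02q, supply p = 49 + 0.025q.
Competitive equilibrium: 103.9 − 0.02q = 49 + 0.025q → q* = 1220, p* = 79.5.
At the floor p = 90.25, quantity demanded = (103.9 − 90.25)/0.02 = 682.5.
Sellers' marginal cost at q' = 682.5: 49 + 0.025·682.5 = 66.0625.
Δq = 1220 − 682.5 = 537.5; wedge = 90.25 − 66.0625 = 24.1875.
Deadweight loss = ½ × 537.5 × 24.1875 = $6500.39.

$6500.39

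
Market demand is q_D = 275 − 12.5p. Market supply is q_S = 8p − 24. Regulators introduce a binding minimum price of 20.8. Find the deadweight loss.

618.55

In inverse form: demand p = 22 − 0.08q, supply p = 3 + 0.125q.
Competitive equilibrium: 22 − 0.08q = 3 + 0.125q → q* = 92.6829, p* = 14.5854.
At the floor p = 20.8, quantity demanded = (22 − 20.8)/0.08 = 15.
Sellers' marginal cost at q' = 15: 3 + 0.125·15 = 4.875.
Δq = 92.6829 − 15 = 77.6829; wedge = 20.8 − 4.875 = 15.925.
DWL = ½ × 77.6829 × 15.925 = 618.55.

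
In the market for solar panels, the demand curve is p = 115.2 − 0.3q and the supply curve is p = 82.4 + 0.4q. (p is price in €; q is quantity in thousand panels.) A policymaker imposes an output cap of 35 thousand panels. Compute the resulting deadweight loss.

Competitive equilibrium: 115.2 − 0.3q = 82.4 + 0.4q → q* = 46.8571, p* = 101.1429.
At q = 35: demand price = 115.2 − 0.3·35 = 104.7; supply price = 82.4 + 0.4·35 = 96.4.
Δq = 46.8571 − 35 = 11.8571; wedge = 104.7 − 96.4 = 8.3.
DWL = ½ × 11.8571 × 8.3 = €49.21 thousand.

€49.21 thousand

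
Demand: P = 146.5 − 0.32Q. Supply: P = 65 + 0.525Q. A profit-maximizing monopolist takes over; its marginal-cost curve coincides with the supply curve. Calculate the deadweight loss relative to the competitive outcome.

Competitive equilibrium: 146.5 − 0.32Q = 65 + 0.525Q → Q* = 96.4497, P* = 115.63609.
Marginal revenue: MR = 146.5 − 0.64Q. Set MR = MC: 146.5 − 0.64Q = 65 + 0.525Q → Q_m = 69.95708.
Price P_m = 146.5 − 0.32·69.95708 = 124.11373; MC(Q_m) = 65 + 0.525·69.95708 = 101.72747.
Competitive Q* = 96.4497, so ΔQ = 26.49262; wedge = 124.11373 − 101.72747 = 22.38626.
DWL = ½ × 26.49262 × 22.38626 = 296.54.

296.54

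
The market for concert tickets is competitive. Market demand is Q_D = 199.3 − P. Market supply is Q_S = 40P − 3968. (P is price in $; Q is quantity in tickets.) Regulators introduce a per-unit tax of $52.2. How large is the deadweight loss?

$1329.19

In inverse form: demand P = 199.3 − Q, supply P = 99.2 + 0.025Q.
Competitive equilibrium: 199.3 − Q = 99.2 + 0.025Q → Q* = 97.6585, P* = 101.6415.
With the tax, the buyer price exceeds the seller price by 52.2: (199.3 − Q) − (99.2 + 0.025Q) = 52.2 → Q' = 46.7317.
ΔQ = 97.6585 − 46.7317 = 50.9268; the wedge equals the tax, 52.2.
The triangle = ½ × 50.9268 × 52.2 = $1329.19.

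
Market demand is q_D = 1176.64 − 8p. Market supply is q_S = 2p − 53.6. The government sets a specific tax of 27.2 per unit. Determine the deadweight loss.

In inverse form: demand p = 147.08 − 0.125q, supply p = 26.8 + 0.5q.
Competitive equilibrium: 147.08 − 0.125q = 26.8 + 0.5q → q* = 192.448, p* = 123.024.
With the tax, the buyer price exceeds the seller price by 27.2: (147.08 − 0.125q) − (26.8 + 0.5q) = 27.2 → q' = 148.928.
Δq = 192.448 − 148.928 = 43.52; the wedge equals the tax, 27.2.
Deadweight loss = ½ × 43.52 × 27.2 = 591.872.

591.872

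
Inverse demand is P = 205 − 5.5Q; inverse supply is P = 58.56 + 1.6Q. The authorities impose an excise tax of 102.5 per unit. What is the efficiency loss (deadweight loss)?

Competitive equilibrium: 205 − 5.5Q = 58.56 + 1.6Q → Q* = 20.6254, P* = 91.5606.
With the tax, the buyer price exceeds the seller price by 102.5: (205 − 5.5Q) − (58.56 + 1.6Q) = 102.5 → Q' = 6.1887.
ΔQ = 20.6254 − 6.1887 = 14.4367; the wedge equals the tax, 102.5.
Welfare loss = ½ × 14.4367 × 102.5 = 739.88.

739.88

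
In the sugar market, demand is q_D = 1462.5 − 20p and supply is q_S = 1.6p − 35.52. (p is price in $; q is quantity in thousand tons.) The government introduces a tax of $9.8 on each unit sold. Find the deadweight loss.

$71.14 thousand

In inverse form: demand p = 73.125 − 0.05q, supply p = 22.2 + 0.625q.
Competitive equilibrium: 73.125 − 0.05q = 22.2 + 0.625q → q* = 75.4444, p* = 69.3528.
With the tax, the buyer price exceeds the seller price by 9.8: (73.125 − 0.05q) − (22.2 + 0.625q) = 9.8 → q' = 60.9259.
Δq = 75.4444 − 60.9259 = 14.5185; the wedge equals the tax, 9.8.
DWL = ½ × 14.5185 × 9.8 = $71.14 thousand.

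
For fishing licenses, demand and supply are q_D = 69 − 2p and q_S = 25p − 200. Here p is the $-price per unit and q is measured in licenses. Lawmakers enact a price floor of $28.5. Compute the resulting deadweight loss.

In inverse form: demand p = 34.5 − 0.5q, supply p = 8 + 0.04q.
Competitive equilibrium: 34.5 − 0.5q = 8 + 0.04q → q* = 49.0741, p* = 9.963.
At the floor p = 28.5, quantity demanded = (34.5 − 28.5)/0.5 = 12.
Sellers' marginal cost at q' = 12: 8 + 0.04·12 = 8.48.
Δq = 49.0741 − 12 = 37.0741; wedge = 28.5 − 8.48 = 20.02.
Welfare loss = ½ × 37.0741 × 20.02 = $371.11.

$371.11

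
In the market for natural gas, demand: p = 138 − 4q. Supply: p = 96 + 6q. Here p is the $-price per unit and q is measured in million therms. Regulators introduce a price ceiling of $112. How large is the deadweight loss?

$11.76 million

Competitive equilibrium: 138 − 4q = 96 + 6q → q* = 4.2, p* = 121.2.
At the ceiling p = 112, quantity supplied = (112 − 96)/6 = 2.6667.
Willingness to pay at q' = 2.6667: 138 − 4·2.6667 = 127.3332.
Δq = 4.2 − 2.6667 = 1.5333; wedge = 127.3332 − 112 = 15.3332.
Deadweight loss = ½ × 1.5333 × 15.3332 = $11.76 million.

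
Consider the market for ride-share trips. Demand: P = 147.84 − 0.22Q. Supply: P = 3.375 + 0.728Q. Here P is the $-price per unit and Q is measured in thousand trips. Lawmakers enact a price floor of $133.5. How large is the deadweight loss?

Competitive equilibrium: 147.84 − 0.22Q = 3.375 + 0.728Q → Q* = 152.3892, P* = 114.3144.
At the floor P = 133.5, quantity demanded = (147.84 − 133.5)/0.22 = 65.1818.
Sellers' marginal cost at Q' = 65.1818: 3.375 + 0.728·65.1818 = 50.8274.
ΔQ = 152.3892 − 65.1818 = 87.2074; wedge = 133.5 − 50.8274 = 82.6726.
Deadweight loss = ½ × 87.2074 × 82.6726 = $3604.83 thousand.

$3604.83 thousand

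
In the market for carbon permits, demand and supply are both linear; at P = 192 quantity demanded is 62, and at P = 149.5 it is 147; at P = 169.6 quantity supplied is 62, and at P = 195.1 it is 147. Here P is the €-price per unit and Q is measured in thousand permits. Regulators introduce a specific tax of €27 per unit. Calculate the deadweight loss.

€455.625 thousand

Demand slope = (149.5 − 192)/(147 − 62) = −0.5, so P = 223 − 0.5Q.
Supply slope = (195.1 − 169.6)/(147 − 62) = 0.3, so P = 151 + 0.3Q.
Competitive equilibrium: 223 − 0.5Q = 151 + 0.3Q → Q* = 90, P* = 178.
With the tax, the buyer price exceeds the seller price by 27: (223 − 0.5Q) − (151 + 0.3Q) = 27 → Q' = 56.25.
ΔQ = 90 − 56.25 = 33.75; the wedge equals the tax, 27.
Welfare loss = ½ × 33.75 × 27 = €455.625 thousand.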